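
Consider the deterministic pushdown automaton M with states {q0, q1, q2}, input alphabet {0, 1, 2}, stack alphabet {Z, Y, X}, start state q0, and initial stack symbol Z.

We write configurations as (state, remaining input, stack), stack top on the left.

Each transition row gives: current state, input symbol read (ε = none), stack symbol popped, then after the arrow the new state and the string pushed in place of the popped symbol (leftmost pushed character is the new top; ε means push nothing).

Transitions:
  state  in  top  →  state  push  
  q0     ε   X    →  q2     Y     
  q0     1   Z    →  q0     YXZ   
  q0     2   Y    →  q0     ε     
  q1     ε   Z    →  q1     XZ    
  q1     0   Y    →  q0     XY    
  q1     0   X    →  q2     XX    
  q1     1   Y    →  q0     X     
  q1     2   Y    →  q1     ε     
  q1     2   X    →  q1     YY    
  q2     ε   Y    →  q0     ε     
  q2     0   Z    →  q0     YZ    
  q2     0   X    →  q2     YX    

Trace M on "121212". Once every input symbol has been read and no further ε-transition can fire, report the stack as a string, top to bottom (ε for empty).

Z

(q0, 121212, Z)
  read 1, top Z: go to q0, push YXZ → (q0, 21212, YXZ)
  read 2, top Y: go to q0, push ε → (q0, 1212, XZ)
  ε-move, top X: go to q2, push Y → (q2, 1212, YZ)
  ε-move, top Y: go to q0, push ε → (q0, 1212, Z)
  read 1, top Z: go to q0, push YXZ → (q0, 212, YXZ)
  read 2, top Y: go to q0, push ε → (q0, 12, XZ)
  ε-move, top X: go to q2, push Y → (q2, 12, YZ)
  ε-move, top Y: go to q0, push ε → (q0, 12, Z)
  read 1, top Z: go to q0, push YXZ → (q0, 2, YXZ)
  read 2, top Y: go to q0, push ε → (q0, ε, XZ)
  ε-move, top X: go to q2, push Y → (q2, ε, YZ)
  ε-move, top Y: go to q0, push ε → (q0, ε, Z)
All input consumed in state q0 with stack Z.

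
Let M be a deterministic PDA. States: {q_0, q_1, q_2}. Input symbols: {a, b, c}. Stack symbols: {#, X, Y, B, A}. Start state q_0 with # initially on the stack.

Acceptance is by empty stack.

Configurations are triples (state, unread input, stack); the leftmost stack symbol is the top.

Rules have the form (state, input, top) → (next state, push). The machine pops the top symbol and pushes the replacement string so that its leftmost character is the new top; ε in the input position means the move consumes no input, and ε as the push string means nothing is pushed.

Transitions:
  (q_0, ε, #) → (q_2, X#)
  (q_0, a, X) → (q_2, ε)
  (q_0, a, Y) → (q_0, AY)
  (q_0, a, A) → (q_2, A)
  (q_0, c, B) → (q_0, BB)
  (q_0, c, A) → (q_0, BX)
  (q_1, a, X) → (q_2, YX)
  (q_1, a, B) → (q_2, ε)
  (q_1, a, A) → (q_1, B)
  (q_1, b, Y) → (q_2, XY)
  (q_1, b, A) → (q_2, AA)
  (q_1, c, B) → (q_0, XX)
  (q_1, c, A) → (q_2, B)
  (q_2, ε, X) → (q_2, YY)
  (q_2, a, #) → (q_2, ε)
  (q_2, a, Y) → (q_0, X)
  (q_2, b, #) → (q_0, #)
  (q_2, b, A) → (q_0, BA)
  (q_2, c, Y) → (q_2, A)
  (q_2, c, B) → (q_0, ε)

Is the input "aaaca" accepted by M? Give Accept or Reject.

Reject

(q_0, aaaca, #) ⊢ (q_2, aaaca, X#) ⊢ (q_2, aaaca, YY#) ⊢ (q_0, aaca, XY#) ⊢ (q_2, aca, Y#) ⊢ (q_0, ca, X#)
No transition applies at (q_0, ca, X#); input not fully consumed.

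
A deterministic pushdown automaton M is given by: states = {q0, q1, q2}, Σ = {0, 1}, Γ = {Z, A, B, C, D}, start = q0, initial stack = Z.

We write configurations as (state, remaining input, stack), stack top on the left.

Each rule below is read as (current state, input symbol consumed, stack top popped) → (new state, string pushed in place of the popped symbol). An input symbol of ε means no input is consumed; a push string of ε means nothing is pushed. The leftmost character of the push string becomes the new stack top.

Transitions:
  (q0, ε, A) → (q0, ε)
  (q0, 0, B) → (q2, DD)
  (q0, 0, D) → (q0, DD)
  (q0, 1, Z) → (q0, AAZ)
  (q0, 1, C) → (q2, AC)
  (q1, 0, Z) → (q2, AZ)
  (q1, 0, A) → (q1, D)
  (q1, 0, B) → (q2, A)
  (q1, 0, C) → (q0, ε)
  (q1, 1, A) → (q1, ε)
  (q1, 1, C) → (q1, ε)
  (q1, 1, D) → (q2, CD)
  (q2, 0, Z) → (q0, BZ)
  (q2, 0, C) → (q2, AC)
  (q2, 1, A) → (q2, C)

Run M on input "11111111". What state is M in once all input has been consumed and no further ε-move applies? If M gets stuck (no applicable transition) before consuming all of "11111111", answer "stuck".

(q0, 11111111, Z) ⊢ (q0, 1111111, AAZ) ⊢ (q0, 1111111, AZ) ⊢ (q0, 1111111, Z) ⊢ (q0, 111111, AAZ) ⊢ (q0, 111111, AZ) ⊢ (q0, 111111, Z) ⊢ (q0, 11111, AAZ) ⊢ (q0, 11111, AZ) ⊢ (q0, 11111, Z) ⊢ (q0, 1111, AAZ) ⊢ (q0, 1111, AZ) ⊢ (q0, 1111, Z) ⊢ (q0, 111, AAZ) ⊢ (q0, 111, AZ) ⊢ (q0, 111, Z) ⊢ (q0, 11, AAZ) ⊢ (q0, 11, AZ) ⊢ (q0, 11, Z) ⊢ (q0, 1, AAZ) ⊢ (q0, 1, AZ) ⊢ (q0, 1, Z) ⊢ (q0, ε, AAZ) ⊢ (q0, ε, AZ) ⊢ (q0, ε, Z)
All input consumed; M is in state q0.

q0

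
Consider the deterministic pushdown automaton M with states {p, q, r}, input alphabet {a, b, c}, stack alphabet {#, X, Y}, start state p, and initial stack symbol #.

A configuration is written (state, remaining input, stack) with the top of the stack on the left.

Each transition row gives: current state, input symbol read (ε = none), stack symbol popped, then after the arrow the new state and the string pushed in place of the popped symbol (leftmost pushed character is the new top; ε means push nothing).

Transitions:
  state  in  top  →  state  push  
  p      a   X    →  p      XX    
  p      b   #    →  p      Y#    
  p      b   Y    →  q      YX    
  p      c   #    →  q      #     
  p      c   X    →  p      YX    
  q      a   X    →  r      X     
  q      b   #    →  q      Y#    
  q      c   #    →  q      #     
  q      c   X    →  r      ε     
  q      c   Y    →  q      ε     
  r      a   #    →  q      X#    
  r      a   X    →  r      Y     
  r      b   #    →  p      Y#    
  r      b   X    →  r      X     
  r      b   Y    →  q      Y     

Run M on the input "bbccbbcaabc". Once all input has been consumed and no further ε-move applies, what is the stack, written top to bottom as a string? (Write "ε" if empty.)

#

(p, bbccbbcaabc, #)
  read b, top #: go to p, push Y# → (p, bccbbcaabc, Y#)
  read b, top Y: go to q, push YX → (q, ccbbcaabc, YX#)
  read c, top Y: go to q, push ε → (q, cbbcaabc, X#)
  read c, top X: go to r, push ε → (r, bbcaabc, #)
  read b, top #: go to p, push Y# → (p, bcaabc, Y#)
  read b, top Y: go to q, push YX → (q, caabc, YX#)
  read c, top Y: go to q, push ε → (q, aabc, X#)
  read a, top X: go to r, push X → (r, abc, X#)
  read a, top X: go to r, push Y → (r, bc, Y#)
  read b, top Y: go to q, push Y → (q, c, Y#)
  read c, top Y: go to q, push ε → (q, ε, #)
All input consumed in state q with stack #.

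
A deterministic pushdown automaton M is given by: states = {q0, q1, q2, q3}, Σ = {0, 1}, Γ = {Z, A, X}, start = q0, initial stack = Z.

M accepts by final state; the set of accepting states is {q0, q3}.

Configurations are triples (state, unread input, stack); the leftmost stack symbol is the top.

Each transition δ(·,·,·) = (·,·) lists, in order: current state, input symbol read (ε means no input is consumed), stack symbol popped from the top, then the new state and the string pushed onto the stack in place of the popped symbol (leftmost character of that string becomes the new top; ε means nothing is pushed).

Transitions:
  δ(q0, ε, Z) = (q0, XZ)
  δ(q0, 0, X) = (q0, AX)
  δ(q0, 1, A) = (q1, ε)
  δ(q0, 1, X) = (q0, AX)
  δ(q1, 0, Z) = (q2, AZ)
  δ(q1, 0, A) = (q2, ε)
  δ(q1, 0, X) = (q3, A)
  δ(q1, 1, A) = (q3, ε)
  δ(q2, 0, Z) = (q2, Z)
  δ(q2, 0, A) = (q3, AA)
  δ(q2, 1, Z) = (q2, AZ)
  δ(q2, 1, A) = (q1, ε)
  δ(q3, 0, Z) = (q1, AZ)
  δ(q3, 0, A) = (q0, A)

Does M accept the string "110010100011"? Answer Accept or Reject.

(q0, 110010100011, Z)
  ε-move, top Z: go to q0, push XZ → (q0, 110010100011, XZ)
  read 1, top X: go to q0, push AX → (q0, 10010100011, AXZ)
  read 1, top A: go to q1, push ε → (q1, 0010100011, XZ)
  read 0, top X: go to q3, push A → (q3, 010100011, AZ)
  read 0, top A: go to q0, push A → (q0, 10100011, AZ)
  read 1, top A: go to q1, push ε → (q1, 0100011, Z)
  read 0, top Z: go to q2, push AZ → (q2, 100011, AZ)
  read 1, top A: go to q1, push ε → (q1, 00011, Z)
  read 0, top Z: go to q2, push AZ → (q2, 0011, AZ)
  read 0, top A: go to q3, push AA → (q3, 011, AAZ)
  read 0, top A: go to q0, push A → (q0, 11, AAZ)
  read 1, top A: go to q1, push ε → (q1, 1, AZ)
  read 1, top A: go to q3, push ε → (q3, ε, Z)
All input consumed; state q3 ∈ F.

Accept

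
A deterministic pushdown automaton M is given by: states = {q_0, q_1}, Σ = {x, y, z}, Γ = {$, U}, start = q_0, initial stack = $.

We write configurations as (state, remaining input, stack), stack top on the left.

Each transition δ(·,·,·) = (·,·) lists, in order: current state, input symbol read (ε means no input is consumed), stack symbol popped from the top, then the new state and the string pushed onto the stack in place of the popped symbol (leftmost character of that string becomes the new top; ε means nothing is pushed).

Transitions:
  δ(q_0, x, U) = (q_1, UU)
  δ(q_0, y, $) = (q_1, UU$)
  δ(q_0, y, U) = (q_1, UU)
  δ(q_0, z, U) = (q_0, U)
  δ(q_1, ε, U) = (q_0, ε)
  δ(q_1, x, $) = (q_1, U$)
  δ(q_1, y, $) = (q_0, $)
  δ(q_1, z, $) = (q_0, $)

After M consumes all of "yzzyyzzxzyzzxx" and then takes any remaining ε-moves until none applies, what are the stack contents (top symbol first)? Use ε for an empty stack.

U$

(q_0, yzzyyzzxzyzzxx, $) ⊢ (q_1, zzyyzzxzyzzxx, UU$) ⊢ (q_0, zzyyzzxzyzzxx, U$) ⊢ (q_0, zyyzzxzyzzxx, U$) ⊢ (q_0, yyzzxzyzzxx, U$) ⊢ (q_1, yzzxzyzzxx, UU$) ⊢ (q_0, yzzxzyzzxx, U$) ⊢ (q_1, zzxzyzzxx, UU$) ⊢ (q_0, zzxzyzzxx, U$) ⊢ (q_0, zxzyzzxx, U$) ⊢ (q_0, xzyzzxx, U$) ⊢ (q_1, zyzzxx, UU$) ⊢ (q_0, zyzzxx, U$) ⊢ (q_0, yzzxx, U$) ⊢ (q_1, zzxx, UU$) ⊢ (q_0, zzxx, U$) ⊢ (q_0, zxx, U$) ⊢ (q_0, xx, U$) ⊢ (q_1, x, UU$) ⊢ (q_0, x, U$) ⊢ (q_1, ε, UU$) ⊢ (q_0, ε, U$)
All input consumed in state q_0 with stack U$.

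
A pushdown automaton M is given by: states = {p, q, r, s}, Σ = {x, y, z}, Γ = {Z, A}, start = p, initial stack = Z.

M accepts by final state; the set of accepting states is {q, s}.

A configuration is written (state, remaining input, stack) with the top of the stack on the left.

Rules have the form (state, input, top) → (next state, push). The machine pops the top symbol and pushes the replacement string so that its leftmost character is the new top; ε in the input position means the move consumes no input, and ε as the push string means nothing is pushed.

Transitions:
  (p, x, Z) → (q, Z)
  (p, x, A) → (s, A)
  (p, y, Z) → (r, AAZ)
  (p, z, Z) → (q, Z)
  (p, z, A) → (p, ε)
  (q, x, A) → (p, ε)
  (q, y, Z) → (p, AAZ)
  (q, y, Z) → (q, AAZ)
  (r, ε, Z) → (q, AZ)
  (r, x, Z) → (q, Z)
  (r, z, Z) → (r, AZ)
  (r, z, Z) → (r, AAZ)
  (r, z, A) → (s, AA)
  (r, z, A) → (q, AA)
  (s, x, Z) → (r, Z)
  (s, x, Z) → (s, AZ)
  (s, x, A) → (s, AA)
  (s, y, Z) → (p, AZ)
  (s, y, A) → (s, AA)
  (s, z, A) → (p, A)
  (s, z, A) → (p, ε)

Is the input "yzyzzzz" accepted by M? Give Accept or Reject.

Reject

No computation consumes all input and reaches a final state.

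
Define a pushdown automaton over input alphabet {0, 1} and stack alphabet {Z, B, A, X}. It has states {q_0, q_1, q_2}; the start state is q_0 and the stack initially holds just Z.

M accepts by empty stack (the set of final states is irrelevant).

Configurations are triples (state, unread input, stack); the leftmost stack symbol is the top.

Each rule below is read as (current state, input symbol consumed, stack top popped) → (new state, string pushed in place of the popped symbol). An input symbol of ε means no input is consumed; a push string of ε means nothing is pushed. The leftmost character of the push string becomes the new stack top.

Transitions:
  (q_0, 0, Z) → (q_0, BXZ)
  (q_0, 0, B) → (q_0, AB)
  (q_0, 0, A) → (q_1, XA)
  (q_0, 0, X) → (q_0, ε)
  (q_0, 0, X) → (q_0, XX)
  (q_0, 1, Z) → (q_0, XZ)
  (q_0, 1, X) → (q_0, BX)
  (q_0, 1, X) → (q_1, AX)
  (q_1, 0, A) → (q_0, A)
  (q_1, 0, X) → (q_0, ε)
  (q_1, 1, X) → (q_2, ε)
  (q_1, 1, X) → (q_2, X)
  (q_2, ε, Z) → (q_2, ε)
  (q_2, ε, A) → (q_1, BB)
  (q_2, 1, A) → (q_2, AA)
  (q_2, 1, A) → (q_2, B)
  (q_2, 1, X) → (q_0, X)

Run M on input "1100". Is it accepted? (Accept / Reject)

Reject

No computation consumes all input and empties the stack.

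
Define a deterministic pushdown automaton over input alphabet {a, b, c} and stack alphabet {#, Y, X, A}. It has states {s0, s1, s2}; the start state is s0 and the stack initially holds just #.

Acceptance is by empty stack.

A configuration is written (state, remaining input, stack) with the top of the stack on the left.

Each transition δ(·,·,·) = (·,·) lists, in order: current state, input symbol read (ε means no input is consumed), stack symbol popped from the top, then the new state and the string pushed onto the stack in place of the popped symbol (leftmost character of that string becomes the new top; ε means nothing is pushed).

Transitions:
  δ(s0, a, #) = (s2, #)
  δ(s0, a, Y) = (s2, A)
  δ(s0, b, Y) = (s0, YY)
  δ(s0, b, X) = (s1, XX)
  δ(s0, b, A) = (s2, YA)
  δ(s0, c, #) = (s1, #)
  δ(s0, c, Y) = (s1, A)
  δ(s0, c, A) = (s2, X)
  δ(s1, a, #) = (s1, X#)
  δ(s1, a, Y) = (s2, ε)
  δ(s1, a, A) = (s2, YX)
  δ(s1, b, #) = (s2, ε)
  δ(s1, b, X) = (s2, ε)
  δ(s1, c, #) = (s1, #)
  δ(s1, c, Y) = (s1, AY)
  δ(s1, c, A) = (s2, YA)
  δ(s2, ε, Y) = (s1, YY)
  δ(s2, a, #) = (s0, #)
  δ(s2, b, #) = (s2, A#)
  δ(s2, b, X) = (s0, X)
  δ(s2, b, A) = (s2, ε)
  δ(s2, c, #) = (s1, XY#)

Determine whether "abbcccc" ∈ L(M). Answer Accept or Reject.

Reject

(s0, abbcccc, #) ⊢ (s2, bbcccc, #) ⊢ (s2, bcccc, A#) ⊢ (s2, cccc, #) ⊢ (s1, ccc, XY#)
No transition applies at (s1, ccc, XY#); input not fully consumed.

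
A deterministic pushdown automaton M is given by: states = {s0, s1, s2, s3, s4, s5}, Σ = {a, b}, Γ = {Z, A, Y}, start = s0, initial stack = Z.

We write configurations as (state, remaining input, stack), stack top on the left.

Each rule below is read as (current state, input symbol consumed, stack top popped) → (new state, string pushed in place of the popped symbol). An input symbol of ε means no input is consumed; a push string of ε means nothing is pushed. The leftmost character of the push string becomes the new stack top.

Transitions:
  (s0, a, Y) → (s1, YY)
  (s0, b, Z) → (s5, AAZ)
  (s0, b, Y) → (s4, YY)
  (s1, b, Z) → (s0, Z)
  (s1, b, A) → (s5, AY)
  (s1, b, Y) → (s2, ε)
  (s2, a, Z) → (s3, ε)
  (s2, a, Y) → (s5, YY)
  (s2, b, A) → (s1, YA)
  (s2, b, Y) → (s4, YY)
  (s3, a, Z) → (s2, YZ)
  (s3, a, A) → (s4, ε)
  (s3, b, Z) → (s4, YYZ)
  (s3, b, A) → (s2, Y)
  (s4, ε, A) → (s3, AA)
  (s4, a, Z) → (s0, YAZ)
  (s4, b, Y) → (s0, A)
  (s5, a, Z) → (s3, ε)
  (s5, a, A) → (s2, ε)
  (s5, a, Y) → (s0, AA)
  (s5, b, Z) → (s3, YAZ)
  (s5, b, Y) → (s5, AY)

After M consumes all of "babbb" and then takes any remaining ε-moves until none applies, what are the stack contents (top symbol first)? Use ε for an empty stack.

(s0, babbb, Z) ⊢ (s5, abbb, AAZ) ⊢ (s2, bbb, AZ) ⊢ (s1, bb, YAZ) ⊢ (s2, b, AZ) ⊢ (s1, ε, YAZ)
All input consumed in state s1 with stack YAZ.

YAZ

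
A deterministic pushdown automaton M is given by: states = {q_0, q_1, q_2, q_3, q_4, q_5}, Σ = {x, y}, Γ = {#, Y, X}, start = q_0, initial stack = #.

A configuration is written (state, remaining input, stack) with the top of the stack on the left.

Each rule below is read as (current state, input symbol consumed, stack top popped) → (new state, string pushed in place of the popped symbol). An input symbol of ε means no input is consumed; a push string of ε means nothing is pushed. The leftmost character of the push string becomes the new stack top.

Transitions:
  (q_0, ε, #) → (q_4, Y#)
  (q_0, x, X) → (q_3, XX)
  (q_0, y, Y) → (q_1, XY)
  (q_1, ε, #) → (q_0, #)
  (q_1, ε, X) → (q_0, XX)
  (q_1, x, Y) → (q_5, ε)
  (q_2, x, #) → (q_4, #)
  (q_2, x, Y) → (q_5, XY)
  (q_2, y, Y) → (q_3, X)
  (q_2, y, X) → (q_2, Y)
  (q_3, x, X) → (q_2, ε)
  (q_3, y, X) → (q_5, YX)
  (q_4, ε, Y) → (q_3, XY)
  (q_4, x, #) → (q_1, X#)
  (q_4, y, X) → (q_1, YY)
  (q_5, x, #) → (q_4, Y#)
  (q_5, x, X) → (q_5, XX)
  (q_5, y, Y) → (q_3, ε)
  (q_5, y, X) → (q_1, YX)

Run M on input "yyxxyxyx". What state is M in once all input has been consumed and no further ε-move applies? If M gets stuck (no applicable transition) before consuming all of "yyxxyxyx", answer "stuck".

(q_0, yyxxyxyx, #) ⊢ (q_4, yyxxyxyx, Y#) ⊢ (q_3, yyxxyxyx, XY#) ⊢ (q_5, yxxyxyx, YXY#) ⊢ (q_3, xxyxyx, XY#) ⊢ (q_2, xyxyx, Y#) ⊢ (q_5, yxyx, XY#) ⊢ (q_1, xyx, YXY#) ⊢ (q_5, yx, XY#) ⊢ (q_1, x, YXY#) ⊢ (q_5, ε, XY#)
All input consumed; M is in state q_5.

q_5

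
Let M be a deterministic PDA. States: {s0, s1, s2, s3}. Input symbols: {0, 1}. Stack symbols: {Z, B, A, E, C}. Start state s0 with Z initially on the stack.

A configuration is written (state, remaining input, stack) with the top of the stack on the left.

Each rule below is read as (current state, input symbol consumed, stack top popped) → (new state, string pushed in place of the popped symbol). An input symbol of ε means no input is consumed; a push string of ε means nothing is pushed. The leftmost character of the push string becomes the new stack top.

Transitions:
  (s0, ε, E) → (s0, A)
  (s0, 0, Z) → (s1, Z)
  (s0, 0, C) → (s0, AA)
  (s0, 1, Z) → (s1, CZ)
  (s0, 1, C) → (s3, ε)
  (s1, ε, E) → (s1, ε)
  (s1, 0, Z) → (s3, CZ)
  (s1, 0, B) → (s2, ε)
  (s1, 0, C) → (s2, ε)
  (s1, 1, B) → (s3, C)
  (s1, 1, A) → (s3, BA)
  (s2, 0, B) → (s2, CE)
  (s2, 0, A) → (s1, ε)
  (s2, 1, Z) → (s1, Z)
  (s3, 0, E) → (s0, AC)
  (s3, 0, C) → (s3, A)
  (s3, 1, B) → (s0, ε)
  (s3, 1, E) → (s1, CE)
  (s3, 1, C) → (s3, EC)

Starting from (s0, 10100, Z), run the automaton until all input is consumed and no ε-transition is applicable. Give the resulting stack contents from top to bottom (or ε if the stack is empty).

(s0, 10100, Z)
  read 1, top Z: go to s1, push CZ → (s1, 0100, CZ)
  read 0, top C: go to s2, push ε → (s2, 100, Z)
  read 1, top Z: go to s1, push Z → (s1, 00, Z)
  read 0, top Z: go to s3, push CZ → (s3, 0, CZ)
  read 0, top C: go to s3, push A → (s3, ε, AZ)
All input consumed in state s3 with stack AZ.

AZ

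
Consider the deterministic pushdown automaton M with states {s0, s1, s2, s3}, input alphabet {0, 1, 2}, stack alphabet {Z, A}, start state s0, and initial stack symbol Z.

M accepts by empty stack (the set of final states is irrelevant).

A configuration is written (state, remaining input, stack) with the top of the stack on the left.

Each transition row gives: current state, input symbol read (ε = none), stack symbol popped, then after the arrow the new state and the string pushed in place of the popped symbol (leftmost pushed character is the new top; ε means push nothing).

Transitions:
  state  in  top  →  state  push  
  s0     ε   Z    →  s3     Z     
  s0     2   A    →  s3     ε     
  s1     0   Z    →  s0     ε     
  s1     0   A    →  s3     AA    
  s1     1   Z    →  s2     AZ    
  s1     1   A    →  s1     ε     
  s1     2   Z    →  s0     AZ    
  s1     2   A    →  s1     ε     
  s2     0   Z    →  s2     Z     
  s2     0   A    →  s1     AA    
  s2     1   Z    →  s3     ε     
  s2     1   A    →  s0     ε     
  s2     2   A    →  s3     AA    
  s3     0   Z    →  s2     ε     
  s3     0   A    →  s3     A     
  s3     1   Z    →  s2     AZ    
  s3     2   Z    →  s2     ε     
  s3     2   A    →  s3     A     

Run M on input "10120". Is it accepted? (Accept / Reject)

(s0, 10120, Z)
  ε-move, top Z: go to s3, push Z → (s3, 10120, Z)
  read 1, top Z: go to s2, push AZ → (s2, 0120, AZ)
  read 0, top A: go to s1, push AA → (s1, 120, AAZ)
  read 1, top A: go to s1, push ε → (s1, 20, AZ)
  read 2, top A: go to s1, push ε → (s1, 0, Z)
  read 0, top Z: go to s0, push ε → (s0, ε, ε)
All input consumed and the stack is empty.

Accept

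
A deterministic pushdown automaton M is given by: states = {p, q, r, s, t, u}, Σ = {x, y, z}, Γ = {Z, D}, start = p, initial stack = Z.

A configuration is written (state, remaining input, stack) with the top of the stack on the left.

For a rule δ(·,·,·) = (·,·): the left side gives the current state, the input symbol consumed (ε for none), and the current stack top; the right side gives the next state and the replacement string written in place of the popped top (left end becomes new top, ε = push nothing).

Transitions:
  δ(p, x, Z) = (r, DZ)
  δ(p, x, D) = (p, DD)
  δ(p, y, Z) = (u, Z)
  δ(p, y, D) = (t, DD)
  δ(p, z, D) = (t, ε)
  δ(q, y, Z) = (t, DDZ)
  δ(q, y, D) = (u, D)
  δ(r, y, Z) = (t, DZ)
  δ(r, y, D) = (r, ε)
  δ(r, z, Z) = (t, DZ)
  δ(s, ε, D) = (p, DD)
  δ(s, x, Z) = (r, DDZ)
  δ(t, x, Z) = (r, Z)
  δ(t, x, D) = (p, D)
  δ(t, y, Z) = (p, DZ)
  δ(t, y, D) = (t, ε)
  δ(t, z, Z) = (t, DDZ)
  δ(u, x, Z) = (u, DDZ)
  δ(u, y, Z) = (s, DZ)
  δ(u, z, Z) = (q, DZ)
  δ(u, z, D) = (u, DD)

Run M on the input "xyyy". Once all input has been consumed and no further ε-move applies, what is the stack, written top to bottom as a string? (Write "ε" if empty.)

(p, xyyy, Z)
  read x, top Z: go to r, push DZ → (r, yyy, DZ)
  read y, top D: go to r, push ε → (r, yy, Z)
  read y, top Z: go to t, push DZ → (t, y, DZ)
  read y, top D: go to t, push ε → (t, ε, Z)
All input consumed in state t with stack Z.

Z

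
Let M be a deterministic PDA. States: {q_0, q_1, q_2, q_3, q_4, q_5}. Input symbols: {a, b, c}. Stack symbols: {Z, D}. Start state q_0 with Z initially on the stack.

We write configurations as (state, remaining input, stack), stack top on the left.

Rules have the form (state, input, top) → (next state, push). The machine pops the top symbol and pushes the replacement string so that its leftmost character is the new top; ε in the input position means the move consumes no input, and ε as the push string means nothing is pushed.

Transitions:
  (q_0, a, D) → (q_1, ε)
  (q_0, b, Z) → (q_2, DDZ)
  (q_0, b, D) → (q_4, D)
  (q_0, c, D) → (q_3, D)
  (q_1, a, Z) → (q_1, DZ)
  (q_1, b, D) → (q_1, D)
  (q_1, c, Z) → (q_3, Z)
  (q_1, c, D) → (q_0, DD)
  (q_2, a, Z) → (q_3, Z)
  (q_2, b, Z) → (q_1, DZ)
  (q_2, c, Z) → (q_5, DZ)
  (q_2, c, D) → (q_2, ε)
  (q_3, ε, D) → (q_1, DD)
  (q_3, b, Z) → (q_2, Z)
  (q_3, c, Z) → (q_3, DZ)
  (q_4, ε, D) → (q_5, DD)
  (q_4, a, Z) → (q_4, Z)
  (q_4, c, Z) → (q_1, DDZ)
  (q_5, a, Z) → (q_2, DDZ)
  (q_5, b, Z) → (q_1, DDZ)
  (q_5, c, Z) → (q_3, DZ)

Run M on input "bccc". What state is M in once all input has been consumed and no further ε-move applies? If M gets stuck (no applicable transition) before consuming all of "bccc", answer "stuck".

(q_0, bccc, Z) ⊢ (q_2, ccc, DDZ) ⊢ (q_2, cc, DZ) ⊢ (q_2, c, Z) ⊢ (q_5, ε, DZ)
All input consumed; M is in state q_5.

q_5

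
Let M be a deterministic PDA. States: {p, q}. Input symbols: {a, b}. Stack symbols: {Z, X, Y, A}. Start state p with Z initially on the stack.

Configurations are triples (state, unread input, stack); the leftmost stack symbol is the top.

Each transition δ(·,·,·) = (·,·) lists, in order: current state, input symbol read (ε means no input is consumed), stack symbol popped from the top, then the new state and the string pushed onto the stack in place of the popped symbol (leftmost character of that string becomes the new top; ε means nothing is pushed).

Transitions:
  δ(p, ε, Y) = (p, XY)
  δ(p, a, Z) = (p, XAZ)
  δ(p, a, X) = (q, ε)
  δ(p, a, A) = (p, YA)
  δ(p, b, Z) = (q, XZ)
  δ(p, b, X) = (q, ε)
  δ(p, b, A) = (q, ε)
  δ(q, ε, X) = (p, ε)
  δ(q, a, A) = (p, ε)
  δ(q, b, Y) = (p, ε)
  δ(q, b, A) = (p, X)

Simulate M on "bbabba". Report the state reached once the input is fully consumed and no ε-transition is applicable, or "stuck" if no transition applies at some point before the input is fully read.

q

(p, bbabba, Z)
  read b, top Z: go to q, push XZ → (q, babba, XZ)
  ε-move, top X: go to p, push ε → (p, babba, Z)
  read b, top Z: go to q, push XZ → (q, abba, XZ)
  ε-move, top X: go to p, push ε → (p, abba, Z)
  read a, top Z: go to p, push XAZ → (p, bba, XAZ)
  read b, top X: go to q, push ε → (q, ba, AZ)
  read b, top A: go to p, push X → (p, a, XZ)
  read a, top X: go to q, push ε → (q, ε, Z)
All input consumed; M is in state q.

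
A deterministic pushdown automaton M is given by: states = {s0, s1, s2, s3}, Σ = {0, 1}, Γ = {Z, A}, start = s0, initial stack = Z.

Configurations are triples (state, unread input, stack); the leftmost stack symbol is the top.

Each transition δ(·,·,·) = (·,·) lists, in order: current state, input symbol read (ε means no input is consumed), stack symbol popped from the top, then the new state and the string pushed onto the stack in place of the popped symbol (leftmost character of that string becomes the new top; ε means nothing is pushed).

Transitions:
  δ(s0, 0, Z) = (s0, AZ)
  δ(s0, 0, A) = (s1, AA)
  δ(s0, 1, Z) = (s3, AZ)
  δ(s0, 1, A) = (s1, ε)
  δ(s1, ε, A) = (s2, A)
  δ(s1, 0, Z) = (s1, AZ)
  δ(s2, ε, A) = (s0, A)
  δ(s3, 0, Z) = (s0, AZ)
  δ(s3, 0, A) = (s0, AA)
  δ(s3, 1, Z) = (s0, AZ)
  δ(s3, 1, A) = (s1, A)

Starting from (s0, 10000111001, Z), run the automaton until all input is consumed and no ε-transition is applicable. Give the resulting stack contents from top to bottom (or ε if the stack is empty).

AAAZ

(s0, 10000111001, Z)
  read 1, top Z: go to s3, push AZ → (s3, 0000111001, AZ)
  read 0, top A: go to s0, push AA → (s0, 000111001, AAZ)
  read 0, top A: go to s1, push AA → (s1, 00111001, AAAZ)
  ε-move, top A: go to s2, push A → (s2, 00111001, AAAZ)
  ε-move, top A: go to s0, push A → (s0, 00111001, AAAZ)
  read 0, top A: go to s1, push AA → (s1, 0111001, AAAAZ)
  ε-move, top A: go to s2, push A → (s2, 0111001, AAAAZ)
  ε-move, top A: go to s0, push A → (s0, 0111001, AAAAZ)
  read 0, top A: go to s1, push AA → (s1, 111001, AAAAAZ)
  ε-move, top A: go to s2, push A → (s2, 111001, AAAAAZ)
  ε-move, top A: go to s0, push A → (s0, 111001, AAAAAZ)
  read 1, top A: go to s1, push ε → (s1, 11001, AAAAZ)
  ε-move, top A: go to s2, push A → (s2, 11001, AAAAZ)
  ε-move, top A: go to s0, push A → (s0, 11001, AAAAZ)
  read 1, top A: go to s1, push ε → (s1, 1001, AAAZ)
  ε-move, top A: go to s2, push A → (s2, 1001, AAAZ)
  ε-move, top A: go to s0, push A → (s0, 1001, AAAZ)
  read 1, top A: go to s1, push ε → (s1, 001, AAZ)
  ε-move, top A: go to s2, push A → (s2, 001, AAZ)
  ε-move, top A: go to s0, push A → (s0, 001, AAZ)
  read 0, top A: go to s1, push AA → (s1, 01, AAAZ)
  ε-move, top A: go to s2, push A → (s2, 01, AAAZ)
  ε-move, top A: go to s0, push A → (s0, 01, AAAZ)
  read 0, top A: go to s1, push AA → (s1, 1, AAAAZ)
  ε-move, top A: go to s2, push A → (s2, 1, AAAAZ)
  ε-move, top A: go to s0, push A → (s0, 1, AAAAZ)
  read 1, top A: go to s1, push ε → (s1, ε, AAAZ)
  ε-move, top A: go to s2, push A → (s2, ε, AAAZ)
  ε-move, top A: go to s0, push A → (s0, ε, AAAZ)
All input consumed in state s0 with stack AAAZ.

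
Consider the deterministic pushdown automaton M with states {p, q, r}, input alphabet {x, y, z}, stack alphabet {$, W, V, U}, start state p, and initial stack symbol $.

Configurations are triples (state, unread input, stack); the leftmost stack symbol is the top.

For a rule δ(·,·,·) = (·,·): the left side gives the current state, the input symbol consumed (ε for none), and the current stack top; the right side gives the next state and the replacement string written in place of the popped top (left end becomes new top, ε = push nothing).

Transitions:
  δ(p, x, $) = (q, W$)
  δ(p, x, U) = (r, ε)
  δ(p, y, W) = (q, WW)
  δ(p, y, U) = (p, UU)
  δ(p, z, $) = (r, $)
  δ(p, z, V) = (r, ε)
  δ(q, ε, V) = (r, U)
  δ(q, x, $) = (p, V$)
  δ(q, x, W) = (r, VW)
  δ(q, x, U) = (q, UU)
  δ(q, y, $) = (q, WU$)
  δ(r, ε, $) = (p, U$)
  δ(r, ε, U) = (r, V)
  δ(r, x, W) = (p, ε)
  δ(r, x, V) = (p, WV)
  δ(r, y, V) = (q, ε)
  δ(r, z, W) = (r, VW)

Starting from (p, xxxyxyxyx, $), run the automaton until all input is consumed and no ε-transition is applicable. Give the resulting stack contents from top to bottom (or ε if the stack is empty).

VWWVW$

(p, xxxyxyxyx, $) ⊢ (q, xxyxyxyx, W$) ⊢ (r, xyxyxyx, VW$) ⊢ (p, yxyxyx, WVW$) ⊢ (q, xyxyx, WWVW$) ⊢ (r, yxyx, VWWVW$) ⊢ (q, xyx, WWVW$) ⊢ (r, yx, VWWVW$) ⊢ (q, x, WWVW$) ⊢ (r, ε, VWWVW$)
All input consumed in state r with stack VWWVW$.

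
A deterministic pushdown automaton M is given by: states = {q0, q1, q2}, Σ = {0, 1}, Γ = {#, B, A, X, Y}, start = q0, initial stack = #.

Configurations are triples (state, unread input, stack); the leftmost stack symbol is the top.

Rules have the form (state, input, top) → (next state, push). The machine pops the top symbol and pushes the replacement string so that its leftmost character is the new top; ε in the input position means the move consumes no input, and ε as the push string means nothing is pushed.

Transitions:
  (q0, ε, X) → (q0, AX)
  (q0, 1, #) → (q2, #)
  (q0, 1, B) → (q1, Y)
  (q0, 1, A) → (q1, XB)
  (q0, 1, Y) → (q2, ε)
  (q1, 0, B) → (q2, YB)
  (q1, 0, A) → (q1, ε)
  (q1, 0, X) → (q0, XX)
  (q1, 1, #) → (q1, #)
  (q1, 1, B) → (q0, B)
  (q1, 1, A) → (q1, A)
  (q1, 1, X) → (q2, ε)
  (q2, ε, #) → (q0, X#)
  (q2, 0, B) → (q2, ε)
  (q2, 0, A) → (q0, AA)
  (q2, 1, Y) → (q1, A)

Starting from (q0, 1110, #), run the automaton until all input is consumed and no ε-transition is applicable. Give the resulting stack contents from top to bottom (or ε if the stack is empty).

X#

(q0, 1110, #) ⊢ (q2, 110, #) ⊢ (q0, 110, X#) ⊢ (q0, 110, AX#) ⊢ (q1, 10, XBX#) ⊢ (q2, 0, BX#) ⊢ (q2, ε, X#)
All input consumed in state q2 with stack X#.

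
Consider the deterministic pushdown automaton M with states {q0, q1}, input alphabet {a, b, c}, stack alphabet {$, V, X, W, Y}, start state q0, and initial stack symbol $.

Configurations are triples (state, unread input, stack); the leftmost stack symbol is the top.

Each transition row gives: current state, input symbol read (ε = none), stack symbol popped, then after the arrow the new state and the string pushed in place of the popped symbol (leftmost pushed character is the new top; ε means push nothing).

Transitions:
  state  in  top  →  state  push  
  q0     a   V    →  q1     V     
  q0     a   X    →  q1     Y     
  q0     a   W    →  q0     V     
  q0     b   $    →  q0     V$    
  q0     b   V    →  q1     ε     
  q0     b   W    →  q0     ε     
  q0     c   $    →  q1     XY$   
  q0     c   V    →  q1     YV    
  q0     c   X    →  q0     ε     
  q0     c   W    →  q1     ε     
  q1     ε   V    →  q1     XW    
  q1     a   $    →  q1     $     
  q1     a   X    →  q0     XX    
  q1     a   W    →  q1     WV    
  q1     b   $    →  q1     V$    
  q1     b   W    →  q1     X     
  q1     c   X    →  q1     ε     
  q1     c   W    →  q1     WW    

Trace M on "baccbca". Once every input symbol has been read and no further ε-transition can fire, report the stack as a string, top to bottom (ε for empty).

(q0, baccbca, $)
  read b, top $: go to q0, push V$ → (q0, accbca, V$)
  read a, top V: go to q1, push V → (q1, ccbca, V$)
  ε-move, top V: go to q1, push XW → (q1, ccbca, XW$)
  read c, top X: go to q1, push ε → (q1, cbca, W$)
  read c, top W: go to q1, push WW → (q1, bca, WW$)
  read b, top W: go to q1, push X → (q1, ca, XW$)
  read c, top X: go to q1, push ε → (q1, a, W$)
  read a, top W: go to q1, push WV → (q1, ε, WV$)
All input consumed in state q1 with stack WV$.

WV$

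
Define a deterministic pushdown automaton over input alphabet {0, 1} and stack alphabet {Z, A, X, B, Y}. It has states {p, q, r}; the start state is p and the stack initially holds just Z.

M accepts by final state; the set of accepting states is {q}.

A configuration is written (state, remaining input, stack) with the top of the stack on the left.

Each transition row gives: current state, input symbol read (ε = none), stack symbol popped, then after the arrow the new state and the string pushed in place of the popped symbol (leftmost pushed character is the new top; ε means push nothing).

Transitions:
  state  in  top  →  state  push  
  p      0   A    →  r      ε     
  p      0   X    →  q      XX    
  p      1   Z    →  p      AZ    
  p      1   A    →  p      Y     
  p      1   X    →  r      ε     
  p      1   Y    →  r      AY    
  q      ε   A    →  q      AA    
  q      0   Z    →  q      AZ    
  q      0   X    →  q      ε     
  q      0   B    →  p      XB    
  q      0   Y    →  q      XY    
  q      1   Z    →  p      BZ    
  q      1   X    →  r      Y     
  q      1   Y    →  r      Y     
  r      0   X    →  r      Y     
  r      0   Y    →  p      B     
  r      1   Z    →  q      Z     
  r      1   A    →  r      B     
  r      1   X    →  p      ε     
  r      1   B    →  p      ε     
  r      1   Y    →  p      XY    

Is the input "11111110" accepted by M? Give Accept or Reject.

(p, 11111110, Z)
  read 1, top Z: go to p, push AZ → (p, 1111110, AZ)
  read 1, top A: go to p, push Y → (p, 111110, YZ)
  read 1, top Y: go to r, push AY → (r, 11110, AYZ)
  read 1, top A: go to r, push B → (r, 1110, BYZ)
  read 1, top B: go to p, push ε → (p, 110, YZ)
  read 1, top Y: go to r, push AY → (r, 10, AYZ)
  read 1, top A: go to r, push B → (r, 0, BYZ)
No transition applies at (r, 0, BYZ); input not fully consumed.

Reject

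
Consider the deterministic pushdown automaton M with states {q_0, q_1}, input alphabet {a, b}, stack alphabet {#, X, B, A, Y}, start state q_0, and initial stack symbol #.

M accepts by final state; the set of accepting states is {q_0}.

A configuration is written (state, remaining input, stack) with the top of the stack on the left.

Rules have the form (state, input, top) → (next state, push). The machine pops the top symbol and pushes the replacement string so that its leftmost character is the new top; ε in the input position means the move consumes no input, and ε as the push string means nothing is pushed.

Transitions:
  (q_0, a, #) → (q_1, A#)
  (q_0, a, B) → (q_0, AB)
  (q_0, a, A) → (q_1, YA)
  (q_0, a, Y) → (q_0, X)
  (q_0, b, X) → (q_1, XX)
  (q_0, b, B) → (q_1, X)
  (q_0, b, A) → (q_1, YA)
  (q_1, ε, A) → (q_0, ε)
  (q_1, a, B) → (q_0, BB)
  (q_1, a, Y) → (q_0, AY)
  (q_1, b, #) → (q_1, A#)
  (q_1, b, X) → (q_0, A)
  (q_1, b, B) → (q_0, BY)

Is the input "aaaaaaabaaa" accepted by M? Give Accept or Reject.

(q_0, aaaaaaabaaa, #)
  read a, top #: go to q_1, push A# → (q_1, aaaaaabaaa, A#)
  ε-move, top A: go to q_0, push ε → (q_0, aaaaaabaaa, #)
  read a, top #: go to q_1, push A# → (q_1, aaaaabaaa, A#)
  ε-move, top A: go to q_0, push ε → (q_0, aaaaabaaa, #)
  read a, top #: go to q_1, push A# → (q_1, aaaabaaa, A#)
  ε-move, top A: go to q_0, push ε → (q_0, aaaabaaa, #)
  read a, top #: go to q_1, push A# → (q_1, aaabaaa, A#)
  ε-move, top A: go to q_0, push ε → (q_0, aaabaaa, #)
  read a, top #: go to q_1, push A# → (q_1, aabaaa, A#)
  ε-move, top A: go to q_0, push ε → (q_0, aabaaa, #)
  read a, top #: go to q_1, push A# → (q_1, abaaa, A#)
  ε-move, top A: go to q_0, push ε → (q_0, abaaa, #)
  read a, top #: go to q_1, push A# → (q_1, baaa, A#)
  ε-move, top A: go to q_0, push ε → (q_0, baaa, #)
No transition applies at (q_0, baaa, #); input not fully consumed.

Reject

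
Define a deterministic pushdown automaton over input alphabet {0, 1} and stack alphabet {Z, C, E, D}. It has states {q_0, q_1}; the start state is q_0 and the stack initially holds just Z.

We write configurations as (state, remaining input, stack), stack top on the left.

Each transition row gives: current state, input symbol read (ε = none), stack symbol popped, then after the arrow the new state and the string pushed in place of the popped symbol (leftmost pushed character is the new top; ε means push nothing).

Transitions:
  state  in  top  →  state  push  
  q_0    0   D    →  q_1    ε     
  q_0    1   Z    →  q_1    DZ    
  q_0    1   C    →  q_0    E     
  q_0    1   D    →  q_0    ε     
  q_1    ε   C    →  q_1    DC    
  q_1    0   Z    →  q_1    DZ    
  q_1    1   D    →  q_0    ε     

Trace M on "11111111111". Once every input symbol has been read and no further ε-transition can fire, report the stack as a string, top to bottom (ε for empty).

(q_0, 11111111111, Z)
  read 1, top Z: go to q_1, push DZ → (q_1, 1111111111, DZ)
  read 1, top D: go to q_0, push ε → (q_0, 111111111, Z)
  read 1, top Z: go to q_1, push DZ → (q_1, 11111111, DZ)
  read 1, top D: go to q_0, push ε → (q_0, 1111111, Z)
  read 1, top Z: go to q_1, push DZ → (q_1, 111111, DZ)
  read 1, top D: go to q_0, push ε → (q_0, 11111, Z)
  read 1, top Z: go to q_1, push DZ → (q_1, 1111, DZ)
  read 1, top D: go to q_0, push ε → (q_0, 111, Z)
  read 1, top Z: go to q_1, push DZ → (q_1, 11, DZ)
  read 1, top D: go to q_0, push ε → (q_0, 1, Z)
  read 1, top Z: go to q_1, push DZ → (q_1, ε, DZ)
All input consumed in state q_1 with stack DZ.

DZ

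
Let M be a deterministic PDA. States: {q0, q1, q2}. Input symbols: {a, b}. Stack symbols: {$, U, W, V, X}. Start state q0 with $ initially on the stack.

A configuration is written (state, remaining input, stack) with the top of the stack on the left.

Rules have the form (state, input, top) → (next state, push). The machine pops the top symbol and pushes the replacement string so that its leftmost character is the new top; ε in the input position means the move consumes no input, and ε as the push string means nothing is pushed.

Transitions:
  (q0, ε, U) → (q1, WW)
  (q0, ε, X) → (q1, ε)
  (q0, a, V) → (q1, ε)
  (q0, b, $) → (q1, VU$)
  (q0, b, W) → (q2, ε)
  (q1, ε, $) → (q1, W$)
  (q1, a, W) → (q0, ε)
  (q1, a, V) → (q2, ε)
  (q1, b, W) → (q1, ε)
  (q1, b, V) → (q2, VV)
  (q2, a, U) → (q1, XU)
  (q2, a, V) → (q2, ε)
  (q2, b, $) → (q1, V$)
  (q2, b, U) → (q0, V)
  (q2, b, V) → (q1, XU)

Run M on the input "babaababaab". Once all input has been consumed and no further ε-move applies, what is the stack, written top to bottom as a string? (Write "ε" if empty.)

VU$

(q0, babaababaab, $) ⊢ (q1, abaababaab, VU$) ⊢ (q2, baababaab, U$) ⊢ (q0, aababaab, V$) ⊢ (q1, ababaab, $) ⊢ (q1, ababaab, W$) ⊢ (q0, babaab, $) ⊢ (q1, abaab, VU$) ⊢ (q2, baab, U$) ⊢ (q0, aab, V$) ⊢ (q1, ab, $) ⊢ (q1, ab, W$) ⊢ (q0, b, $) ⊢ (q1, ε, VU$)
All input consumed in state q1 with stack VU$.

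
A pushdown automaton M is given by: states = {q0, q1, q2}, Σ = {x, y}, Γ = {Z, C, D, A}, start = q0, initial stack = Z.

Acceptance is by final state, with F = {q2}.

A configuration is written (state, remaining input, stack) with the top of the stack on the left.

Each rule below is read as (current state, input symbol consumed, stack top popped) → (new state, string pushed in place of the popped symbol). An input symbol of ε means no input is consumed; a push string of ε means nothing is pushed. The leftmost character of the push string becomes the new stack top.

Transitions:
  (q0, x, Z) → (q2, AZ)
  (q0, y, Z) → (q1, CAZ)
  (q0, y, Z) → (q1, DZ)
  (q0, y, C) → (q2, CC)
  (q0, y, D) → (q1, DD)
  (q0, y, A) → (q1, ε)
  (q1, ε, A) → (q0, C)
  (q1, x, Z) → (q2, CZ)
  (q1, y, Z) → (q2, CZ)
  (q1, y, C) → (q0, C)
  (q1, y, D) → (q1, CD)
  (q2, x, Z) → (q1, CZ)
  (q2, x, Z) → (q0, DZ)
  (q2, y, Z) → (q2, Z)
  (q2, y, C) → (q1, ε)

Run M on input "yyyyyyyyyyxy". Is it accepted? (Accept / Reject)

No computation consumes all input and reaches a final state.

Reject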